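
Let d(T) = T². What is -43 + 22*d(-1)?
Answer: -21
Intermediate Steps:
-43 + 22*d(-1) = -43 + 22*(-1)² = -43 + 22*1 = -43 + 22 = -21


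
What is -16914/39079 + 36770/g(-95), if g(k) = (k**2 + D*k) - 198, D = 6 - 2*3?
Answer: 1287634952/344950333 ≈ 3.7328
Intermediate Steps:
D = 0 (D = 6 - 6 = 0)
g(k) = -198 + k**2 (g(k) = (k**2 + 0*k) - 198 = (k**2 + 0) - 198 = k**2 - 198 = -198 + k**2)
-16914/39079 + 36770/g(-95) = -16914/39079 + 36770/(-198 + (-95)**2) = -16914*1/39079 + 36770/(-198 + 9025) = -16914/39079 + 36770/8827 = 1287634952/344950333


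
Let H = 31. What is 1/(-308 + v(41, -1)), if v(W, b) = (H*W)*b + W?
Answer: -1/1538 ≈ -0.00065020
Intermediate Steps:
v(W, b) = W + 31*W*b (v(W, b) = (31*W)*b + W = 31*W*b + W = W + 31*W*b)
1/(-308 + v(41, -1)) = 1/(-308 + 41*(1 + 31*(-1))) = 1/(-308 + 41*(1 - 31)) = 1/(-308 + 41*(-30)) = 1/(-308 - 1230) = 1/(-1538) = -1/1538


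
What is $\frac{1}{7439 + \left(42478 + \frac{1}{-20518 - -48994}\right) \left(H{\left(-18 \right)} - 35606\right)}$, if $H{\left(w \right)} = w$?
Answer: $- \frac{7119}{10772676071033} \approx -6.6084 \cdot 10^{-10}$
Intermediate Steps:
$\frac{1}{7439 + \left(42478 + \frac{1}{-20518 - -48994}\right) \left(H{\left(-18 \right)} - 35606\right)} = \frac{1}{7439 + \left(42478 + \frac{1}{-20518 - -48994}\right) \left(-18 - 35606\right)} = \frac{1}{7439 + \left(42478 + \frac{1}{-20518 + 48994}\right) \left(-35624\right)} = \frac{1}{7439 + \left(42478 + \frac{1}{28476}\right) \left(-35624\right)} = \frac{1}{7439 + \frac{1209603529}{28476} \left(-35624\right)} = \frac{1}{7439 - \frac{10772729029274}{7119}} = \frac{1}{- \frac{10772676071033}{7119}} = - \frac{7119}{10772676071033}$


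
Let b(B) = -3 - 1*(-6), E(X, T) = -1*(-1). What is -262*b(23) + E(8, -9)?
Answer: -785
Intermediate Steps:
E(X, T) = 1
b(B) = 3 (b(B) = -3 + 6 = 3)
-262*b(23) + E(8, -9) = -262*3 + 1 = -786 + 1 = -785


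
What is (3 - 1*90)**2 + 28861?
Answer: 36430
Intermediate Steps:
(3 - 1*90)**2 + 28861 = (3 - 90)**2 + 28861 = (-87)**2 + 28861 = 7569 + 28861 = 36430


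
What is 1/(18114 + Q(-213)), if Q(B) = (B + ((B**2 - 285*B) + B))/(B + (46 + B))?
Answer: 95/1694418 ≈ 5.6066e-5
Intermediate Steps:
Q(B) = (B**2 - 283*B)/(46 + 2*B) (Q(B) = (B + (B**2 - 284*B))/(46 + 2*B) = (B**2 - 283*B)/(46 + 2*B))
1/(18114 + Q(-213)) = 1/(18114 + (1/2)*(-213)*(-283 - 213)/(23 - 213)) = 1/(18114 + (1/2)*(-213)*(-496)/(-190)) = 1/(18114 + (1/2)*(-213)*(-1/190)*(-496)) = 1/(18114 - 26412/95) = 1/(1694418/95) = 95/1694418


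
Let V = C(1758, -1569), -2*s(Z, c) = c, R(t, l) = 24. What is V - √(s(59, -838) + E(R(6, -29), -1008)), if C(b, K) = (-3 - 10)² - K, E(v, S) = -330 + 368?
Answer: 1738 - √457 ≈ 1716.6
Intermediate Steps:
s(Z, c) = -c/2
E(v, S) = 38
C(b, K) = 169 - K (C(b, K) = (-13)² - K = 169 - K)
V = 1738 (V = 169 - 1*(-1569) = 169 + 1569 = 1738)
V - √(s(59, -838) + E(R(6, -29), -1008)) = 1738 - √(-½*(-838) + 38) = 1738 - √(419 + 38) = 1738 - √457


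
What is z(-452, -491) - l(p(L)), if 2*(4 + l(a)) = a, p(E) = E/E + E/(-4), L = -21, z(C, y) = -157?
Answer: -1249/8 ≈ -156.13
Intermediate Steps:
p(E) = 1 - E/4 (p(E) = 1 + E*(-¼) = 1 - E/4)
l(a) = -4 + a/2
z(-452, -491) - l(p(L)) = -157 - (-4 + (1 - ¼*(-21))/2) = -157 - (-4 + (1 + 21/4)/2) = -157 - (-4 + (½)*(25/4)) = -157 - (-4 + 25/8) = -157 - 1*(-7/8) = -157 + 7/8 = -1249/8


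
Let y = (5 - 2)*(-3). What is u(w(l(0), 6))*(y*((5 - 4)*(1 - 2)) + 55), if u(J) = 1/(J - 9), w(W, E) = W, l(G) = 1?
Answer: -8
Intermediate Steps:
u(J) = 1/(-9 + J)
y = -9 (y = 3*(-3) = -9)
u(w(l(0), 6))*(y*((5 - 4)*(1 - 2)) + 55) = (-9*(5 - 4)*(1 - 2) + 55)/(-9 + 1) = (-9*(-1) + 55)/(-8) = -(-9*(-1) + 55)/8 = -(9 + 55)/8 = -⅛*64 = -8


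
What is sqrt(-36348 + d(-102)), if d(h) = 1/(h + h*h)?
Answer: I*sqrt(3857656992690)/10302 ≈ 190.65*I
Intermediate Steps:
d(h) = 1/(h + h**2)
sqrt(-36348 + d(-102)) = sqrt(-36348 + 1/((-102)*(1 - 102))) = sqrt(-36348 - 1/102/(-101)) = sqrt(-36348 - 1/102*(-1/101)) = sqrt(-36348 + 1/10302) = sqrt(-374457095/10302) = I*sqrt(3857656992690)/10302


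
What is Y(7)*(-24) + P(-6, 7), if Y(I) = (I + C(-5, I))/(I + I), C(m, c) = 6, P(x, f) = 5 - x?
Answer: -79/7 ≈ -11.286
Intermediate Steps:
Y(I) = (6 + I)/(2*I) (Y(I) = (I + 6)/(I + I) = (6 + I)/((2*I)) = (6 + I)*(1/(2*I)) = (6 + I)/(2*I))
Y(7)*(-24) + P(-6, 7) = ((½)*(6 + 7)/7)*(-24) + (5 - 1*(-6)) = ((½)*(⅐)*13)*(-24) + (5 + 6) = (13/14)*(-24) + 11 = -156/7 + 11 = -79/7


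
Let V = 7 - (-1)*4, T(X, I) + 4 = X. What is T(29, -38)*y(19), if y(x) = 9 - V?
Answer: -50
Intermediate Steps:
T(X, I) = -4 + X
V = 11 (V = 7 - 1*(-4) = 7 + 4 = 11)
y(x) = -2 (y(x) = 9 - 1*11 = 9 - 11 = -2)
T(29, -38)*y(19) = (-4 + 29)*(-2) = 25*(-2) = -50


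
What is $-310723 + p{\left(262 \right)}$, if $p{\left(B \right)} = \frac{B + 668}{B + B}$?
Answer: $- \frac{81408961}{262} \approx -3.1072 \cdot 10^{5}$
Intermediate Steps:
$p{\left(B \right)} = \frac{668 + B}{2 B}$
$-310723 + p{\left(262 \right)} = -310723 + \frac{668 + 262}{2 \cdot 262} = -310723 + \frac{1}{2} \cdot \frac{1}{262} \cdot 930 = -310723 + \frac{465}{262} = - \frac{81408961}{262}$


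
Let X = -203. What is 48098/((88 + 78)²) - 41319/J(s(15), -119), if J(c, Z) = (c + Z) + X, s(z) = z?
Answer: 576676225/4229846 ≈ 136.33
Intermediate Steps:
J(c, Z) = -203 + Z + c (J(c, Z) = (c + Z) - 203 = (Z + c) - 203 = -203 + Z + c)
48098/((88 + 78)²) - 41319/J(s(15), -119) = 48098/((88 + 78)²) - 41319/(-203 - 119 + 15) = 48098/(166²) - 41319/(-307) = 48098/27556 - 41319*(-1/307) = 48098*(1/27556) + 41319/307 = 24049/13778 + 41319/307 = 576676225/4229846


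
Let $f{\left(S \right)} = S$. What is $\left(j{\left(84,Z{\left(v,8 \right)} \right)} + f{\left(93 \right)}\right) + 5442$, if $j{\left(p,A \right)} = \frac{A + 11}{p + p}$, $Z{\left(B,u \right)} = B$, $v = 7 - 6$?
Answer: $\frac{77491}{14} \approx 5535.1$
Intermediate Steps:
$v = 1$
$j{\left(p,A \right)} = \frac{11 + A}{2 p}$
$\left(j{\left(84,Z{\left(v,8 \right)} \right)} + f{\left(93 \right)}\right) + 5442 = \left(\frac{11 + 1}{2 \cdot 84} + 93\right) + 5442 = \left(\frac{1}{2} \cdot \frac{1}{84} \cdot 12 + 93\right) + 5442 = \left(\frac{1}{14} + 93\right) + 5442 = \frac{1303}{14} + 5442 = \frac{77491}{14}$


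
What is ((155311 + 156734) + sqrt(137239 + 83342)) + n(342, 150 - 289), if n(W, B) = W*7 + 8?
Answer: 314447 + 3*sqrt(24509) ≈ 3.1492e+5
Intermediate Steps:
n(W, B) = 8 + 7*W (n(W, B) = 7*W + 8 = 8 + 7*W)
((155311 + 156734) + sqrt(137239 + 83342)) + n(342, 150 - 289) = ((155311 + 156734) + sqrt(137239 + 83342)) + (8 + 7*342) = (312045 + sqrt(220581)) + (8 + 2394) = (312045 + 3*sqrt(24509)) + 2402 = 314447 + 3*sqrt(24509)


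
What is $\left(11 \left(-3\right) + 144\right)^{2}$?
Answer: $12321$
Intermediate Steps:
$\left(11 \left(-3\right) + 144\right)^{2} = \left(-33 + 144\right)^{2} = 111^{2} = 12321$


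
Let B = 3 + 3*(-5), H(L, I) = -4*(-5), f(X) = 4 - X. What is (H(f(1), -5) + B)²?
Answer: 64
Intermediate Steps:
H(L, I) = 20
B = -12 (B = 3 - 15 = -12)
(H(f(1), -5) + B)² = (20 - 12)² = 8² = 64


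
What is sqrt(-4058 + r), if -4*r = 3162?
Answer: I*sqrt(19394)/2 ≈ 69.631*I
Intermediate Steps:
r = -1581/2 (r = -1/4*3162 = -1581/2 ≈ -790.50)
sqrt(-4058 + r) = sqrt(-4058 - 1581/2) = sqrt(-9697/2) = I*sqrt(19394)/2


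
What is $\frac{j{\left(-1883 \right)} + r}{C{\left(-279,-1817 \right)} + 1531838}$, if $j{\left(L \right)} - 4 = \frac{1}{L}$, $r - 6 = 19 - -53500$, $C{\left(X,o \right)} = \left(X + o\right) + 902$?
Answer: $\frac{50397553}{1441101326} \approx 0.034972$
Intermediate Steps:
$C{\left(X,o \right)} = 902 + X + o$
$r = 53525$ ($r = 6 + \left(19 - -53500\right) = 6 + \left(19 + 53500\right) = 6 + 53519 = 53525$)
$j{\left(L \right)} = 4 + \frac{1}{L}$
$\frac{j{\left(-1883 \right)} + r}{C{\left(-279,-1817 \right)} + 1531838} = \frac{\left(4 + \frac{1}{-1883}\right) + 53525}{\left(902 - 279 - 1817\right) + 1531838} = \frac{\left(4 - \frac{1}{1883}\right) + 53525}{-1194 + 1531838} = \frac{\frac{7531}{1883} + 53525}{1530644} = \frac{100795106}{1883} \cdot \frac{1}{1530644} = \frac{50397553}{1441101326}$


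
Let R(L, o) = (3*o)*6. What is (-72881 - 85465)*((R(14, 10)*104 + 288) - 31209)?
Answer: 1931979546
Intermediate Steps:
R(L, o) = 18*o
(-72881 - 85465)*((R(14, 10)*104 + 288) - 31209) = (-72881 - 85465)*(((18*10)*104 + 288) - 31209) = -158346*((180*104 + 288) - 31209) = -158346*((18720 + 288) - 31209) = -158346*(19008 - 31209) = -158346*(-12201) = 1931979546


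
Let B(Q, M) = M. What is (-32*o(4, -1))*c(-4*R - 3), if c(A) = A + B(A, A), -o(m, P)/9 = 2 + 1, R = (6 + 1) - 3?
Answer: -32832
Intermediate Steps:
R = 4 (R = 7 - 3 = 4)
o(m, P) = -27 (o(m, P) = -9*(2 + 1) = -9*3 = -27)
c(A) = 2*A (c(A) = A + A = 2*A)
(-32*o(4, -1))*c(-4*R - 3) = (-32*(-27))*(2*(-4*4 - 3)) = 864*(2*(-16 - 3)) = 864*(2*(-19)) = 864*(-38) = -32832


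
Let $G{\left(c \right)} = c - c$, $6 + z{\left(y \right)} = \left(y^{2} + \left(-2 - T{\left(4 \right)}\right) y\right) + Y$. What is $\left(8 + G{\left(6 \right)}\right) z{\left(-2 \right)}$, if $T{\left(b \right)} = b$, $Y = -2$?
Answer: $64$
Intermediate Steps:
$z{\left(y \right)} = -8 + y^{2} - 6 y$ ($z{\left(y \right)} = -6 - \left(2 - y^{2} - \left(-2 - 4\right) y\right) = -6 - \left(2 - y^{2} + 6 y\right) = -8 + y^{2} - 6 y$)
$G{\left(c \right)} = 0$
$\left(8 + G{\left(6 \right)}\right) z{\left(-2 \right)} = \left(8 + 0\right) \left(-8 + \left(-2\right)^{2} - -12\right) = 8 \left(-8 + 4 + 12\right) = 8 \cdot 8 = 64$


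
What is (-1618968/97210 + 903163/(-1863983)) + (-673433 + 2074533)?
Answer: 126936557221434113/90598893715 ≈ 1.4011e+6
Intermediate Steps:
(-1618968/97210 + 903163/(-1863983)) + (-673433 + 2074533) = (-1618968*1/97210 + 903163*(-1/1863983)) + 1401100 = (-809484/48605 - 903163/1863983) + 1401100 = -1552762652387/90598893715 + 1401100 = 126936557221434113/90598893715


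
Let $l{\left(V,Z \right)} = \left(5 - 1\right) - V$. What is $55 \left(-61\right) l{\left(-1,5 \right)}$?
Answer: $-16775$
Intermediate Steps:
$l{\left(V,Z \right)} = 4 - V$ ($l{\left(V,Z \right)} = \left(5 - 1\right) - V = 4 - V$)
$55 \left(-61\right) l{\left(-1,5 \right)} = 55 \left(-61\right) \left(4 - -1\right) = - 3355 \left(4 + 1\right) = \left(-3355\right) 5 = -16775$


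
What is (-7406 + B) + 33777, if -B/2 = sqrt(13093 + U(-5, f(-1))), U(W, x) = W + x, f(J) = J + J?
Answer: 26371 - 6*sqrt(1454) ≈ 26142.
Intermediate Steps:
f(J) = 2*J
B = -6*sqrt(1454) (B = -2*sqrt(13093 + (-5 + 2*(-1))) = -2*sqrt(13093 + (-5 - 2)) = -2*sqrt(13093 - 7) = -6*sqrt(1454) ≈ -228.79)
(-7406 + B) + 33777 = (-7406 - 6*sqrt(1454)) + 33777 = 26371 - 6*sqrt(1454)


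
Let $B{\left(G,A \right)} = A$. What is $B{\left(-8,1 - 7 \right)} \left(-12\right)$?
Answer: $72$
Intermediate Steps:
$B{\left(-8,1 - 7 \right)} \left(-12\right) = \left(1 - 7\right) \left(-12\right) = \left(-6\right) \left(-12\right) = 72$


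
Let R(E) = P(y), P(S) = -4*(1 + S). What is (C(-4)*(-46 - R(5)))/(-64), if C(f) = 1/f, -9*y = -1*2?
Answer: -185/1152 ≈ -0.16059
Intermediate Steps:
y = 2/9 (y = -(-1)*2/9 = -1/9*(-2) = 2/9 ≈ 0.22222)
P(S) = -4 - 4*S
R(E) = -44/9 (R(E) = -4 - 4*2/9 = -4 - 8/9 = -44/9)
(C(-4)*(-46 - R(5)))/(-64) = ((-46 - 1*(-44/9))/(-4))/(-64) = -(-46 + 44/9)/4*(-1/64) = -1/4*(-370/9)*(-1/64) = (185/18)*(-1/64) = -185/1152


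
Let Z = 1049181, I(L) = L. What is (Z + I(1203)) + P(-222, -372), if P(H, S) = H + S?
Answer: 1049790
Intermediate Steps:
(Z + I(1203)) + P(-222, -372) = (1049181 + 1203) + (-222 - 372) = 1050384 - 594 = 1049790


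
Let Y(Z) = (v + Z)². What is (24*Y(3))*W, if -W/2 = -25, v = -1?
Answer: 4800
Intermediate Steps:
W = 50 (W = -2*(-25) = 50)
Y(Z) = (-1 + Z)²
(24*Y(3))*W = (24*(-1 + 3)²)*50 = (24*2²)*50 = (24*4)*50 = 96*50 = 4800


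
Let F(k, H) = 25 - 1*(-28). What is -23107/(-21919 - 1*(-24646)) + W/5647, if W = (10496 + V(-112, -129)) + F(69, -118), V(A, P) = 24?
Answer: -101652658/15399369 ≈ -6.6011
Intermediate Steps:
F(k, H) = 53 (F(k, H) = 25 + 28 = 53)
W = 10573 (W = (10496 + 24) + 53 = 10520 + 53 = 10573)
-23107/(-21919 - 1*(-24646)) + W/5647 = -23107/(-21919 - 1*(-24646)) + 10573/5647 = -23107/(-21919 + 24646) + 10573*(1/5647) = -23107/2727 + 10573/5647 = -101652658/15399369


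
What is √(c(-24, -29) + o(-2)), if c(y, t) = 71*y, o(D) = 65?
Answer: I*√1639 ≈ 40.485*I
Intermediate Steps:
√(c(-24, -29) + o(-2)) = √(71*(-24) + 65) = √(-1704 + 65) = √(-1639) = I*√1639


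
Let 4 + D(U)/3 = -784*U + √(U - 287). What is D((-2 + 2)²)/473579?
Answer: -12/473579 + 3*I*√287/473579 ≈ -2.5339e-5 + 0.00010732*I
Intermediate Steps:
D(U) = -12 - 2352*U + 3*√(-287 + U) (D(U) = -12 + 3*(-784*U + √(U - 287)) = -12 + 3*(-784*U + √(-287 + U)) = -12 + 3*(√(-287 + U) - 784*U) = -12 + (-2352*U + 3*√(-287 + U)) = -12 - 2352*U + 3*√(-287 + U))
D((-2 + 2)²)/473579 = (-12 - 2352*(-2 + 2)² + 3*√(-287 + (-2 + 2)²))/473579 = (-12 - 2352*0² + 3*√(-287 + 0²))*(1/473579) = (-12 - 2352*0 + 3*√(-287 + 0))*(1/473579) = (-12 + 0 + 3*√(-287))*(1/473579) = (-12 + 0 + 3*(I*√287))*(1/473579) = (-12 + 0 + 3*I*√287)*(1/473579) = (-12 + 3*I*√287)*(1/473579) = -12/473579 + 3*I*√287/473579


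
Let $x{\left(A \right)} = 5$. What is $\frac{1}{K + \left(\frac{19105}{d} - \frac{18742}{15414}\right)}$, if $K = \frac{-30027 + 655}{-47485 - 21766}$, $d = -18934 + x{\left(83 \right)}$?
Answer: $- \frac{1443248249079}{2599387139954} \approx -0.55523$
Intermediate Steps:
$d = -18929$ ($d = -18934 + 5 = -18929$)
$K = \frac{4196}{9893}$ ($K = - \frac{29372}{-69251} = \left(-29372\right) \left(- \frac{1}{69251}\right) = \frac{4196}{9893} \approx 0.42414$)
$\frac{1}{K + \left(\frac{19105}{d} - \frac{18742}{15414}\right)} = \frac{1}{\frac{4196}{9893} + \left(\frac{19105}{-18929} - \frac{18742}{15414}\right)} = \frac{1}{\frac{4196}{9893} + \left(19105 \left(- \frac{1}{18929}\right) - \frac{9371}{7707}\right)} = \frac{1}{\frac{4196}{9893} - \frac{324625894}{145885803}} = \frac{1}{- \frac{2599387139954}{1443248249079}} = - \frac{1443248249079}{2599387139954}$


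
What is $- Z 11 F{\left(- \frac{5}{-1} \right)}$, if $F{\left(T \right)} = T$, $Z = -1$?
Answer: $55$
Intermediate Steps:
$- Z 11 F{\left(- \frac{5}{-1} \right)} = - \left(-1\right) 11 \left(- \frac{5}{-1}\right) = - \left(-11\right) \left(\left(-5\right) \left(-1\right)\right) = - \left(-11\right) 5 = \left(-1\right) \left(-55\right) = 55$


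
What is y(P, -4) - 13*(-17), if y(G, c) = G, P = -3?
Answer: 218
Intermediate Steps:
y(P, -4) - 13*(-17) = -3 - 13*(-17) = -3 + 221 = 218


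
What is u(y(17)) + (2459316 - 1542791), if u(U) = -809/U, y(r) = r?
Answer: 15580116/17 ≈ 9.1648e+5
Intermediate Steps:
u(y(17)) + (2459316 - 1542791) = -809/17 + (2459316 - 1542791) = -809*1/17 + 916525 = -809/17 + 916525 = 15580116/17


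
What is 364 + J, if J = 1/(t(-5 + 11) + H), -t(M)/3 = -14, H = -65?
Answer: 8371/23 ≈ 363.96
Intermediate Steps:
t(M) = 42 (t(M) = -3*(-14) = 42)
J = -1/23 (J = 1/(42 - 65) = 1/(-23) = -1/23 ≈ -0.043478)
364 + J = 364 - 1/23 = 8371/23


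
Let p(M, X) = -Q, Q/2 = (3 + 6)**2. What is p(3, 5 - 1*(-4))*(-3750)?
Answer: 607500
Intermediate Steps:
Q = 162 (Q = 2*(3 + 6)**2 = 2*9**2 = 2*81 = 162)
p(M, X) = -162 (p(M, X) = -1*162 = -162)
p(3, 5 - 1*(-4))*(-3750) = -162*(-3750) = 607500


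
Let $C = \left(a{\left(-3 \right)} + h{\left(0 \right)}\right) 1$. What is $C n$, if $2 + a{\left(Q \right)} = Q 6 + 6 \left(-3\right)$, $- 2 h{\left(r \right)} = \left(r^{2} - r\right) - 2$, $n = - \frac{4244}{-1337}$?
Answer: $- \frac{157028}{1337} \approx -117.45$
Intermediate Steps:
$n = \frac{4244}{1337}$ ($n = \left(-4244\right) \left(- \frac{1}{1337}\right) = \frac{4244}{1337} \approx 3.1743$)
$h{\left(r \right)} = 1 + \frac{r}{2} - \frac{r^{2}}{2}$ ($h{\left(r \right)} = - \frac{\left(r^{2} - r\right) - 2}{2} = - \frac{-2 + r^{2} - r}{2} = 1 + \frac{r}{2} - \frac{r^{2}}{2}$)
$a{\left(Q \right)} = -20 + 6 Q$ ($a{\left(Q \right)} = -2 + \left(Q 6 + 6 \left(-3\right)\right) = -2 + \left(6 Q - 18\right) = -2 + \left(-18 + 6 Q\right) = -20 + 6 Q$)
$C = -37$ ($C = \left(\left(-20 + 6 \left(-3\right)\right) + \left(1 + \frac{1}{2} \cdot 0 - \frac{0^{2}}{2}\right)\right) 1 = \left(\left(-20 - 18\right) + \left(1 + 0 - 0\right)\right) 1 = \left(-38 + \left(1 + 0 + 0\right)\right) 1 = \left(-38 + 1\right) 1 = \left(-37\right) 1 = -37$)
$C n = \left(-37\right) \frac{4244}{1337} = - \frac{157028}{1337}$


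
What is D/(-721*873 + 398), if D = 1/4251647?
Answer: -1/2674434770645 ≈ -3.7391e-13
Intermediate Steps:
D = 1/4251647 ≈ 2.3520e-7
D/(-721*873 + 398) = 1/(4251647*(-721*873 + 398)) = 1/(4251647*(-629433 + 398)) = (1/4251647)/(-629035) = (1/4251647)*(-1/629035) = -1/2674434770645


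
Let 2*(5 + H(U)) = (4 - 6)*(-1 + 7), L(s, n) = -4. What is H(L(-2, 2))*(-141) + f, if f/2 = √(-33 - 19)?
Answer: 1551 + 4*I*√13 ≈ 1551.0 + 14.422*I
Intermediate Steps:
H(U) = -11 (H(U) = -5 + ((4 - 6)*(-1 + 7))/2 = -5 + (-2*6)/2 = -5 + (½)*(-12) = -5 - 6 = -11)
f = 4*I*√13 (f = 2*√(-33 - 19) = 2*√(-52) = 2*(2*I*√13) = 4*I*√13 ≈ 14.422*I)
H(L(-2, 2))*(-141) + f = -11*(-141) + 4*I*√13 = 1551 + 4*I*√13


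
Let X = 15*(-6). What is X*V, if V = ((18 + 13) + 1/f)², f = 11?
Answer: -10526760/121 ≈ -86998.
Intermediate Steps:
X = -90
V = 116964/121 (V = ((18 + 13) + 1/11)² = (31 + 1/11)² = (342/11)² = 116964/121 ≈ 966.64)
X*V = -90*116964/121 = -10526760/121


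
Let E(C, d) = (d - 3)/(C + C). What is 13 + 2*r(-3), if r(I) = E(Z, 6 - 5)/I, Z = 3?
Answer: 119/9 ≈ 13.222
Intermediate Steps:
E(C, d) = (-3 + d)/(2*C) (E(C, d) = (-3 + d)/((2*C)) = (-3 + d)*(1/(2*C)) = (-3 + d)/(2*C))
r(I) = -1/(3*I) (r(I) = ((½)*(-3 + (6 - 5))/3)/I = ((½)*(⅓)*(-3 + 1))/I = ((½)*(⅓)*(-2))/I = -1/(3*I))
13 + 2*r(-3) = 13 + 2*(-⅓/(-3)) = 13 + 2*(-⅓*(-⅓)) = 13 + 2*(⅑) = 13 + 2/9 = 119/9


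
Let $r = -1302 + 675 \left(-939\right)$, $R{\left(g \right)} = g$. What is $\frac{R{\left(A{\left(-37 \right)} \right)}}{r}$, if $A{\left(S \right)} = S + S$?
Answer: $\frac{74}{635127} \approx 0.00011651$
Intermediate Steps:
$A{\left(S \right)} = 2 S$
$r = -635127$ ($r = -1302 - 633825 = -635127$)
$\frac{R{\left(A{\left(-37 \right)} \right)}}{r} = \frac{2 \left(-37\right)}{-635127} = \left(-74\right) \left(- \frac{1}{635127}\right) = \frac{74}{635127}$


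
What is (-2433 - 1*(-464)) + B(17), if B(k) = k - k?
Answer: -1969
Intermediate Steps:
B(k) = 0
(-2433 - 1*(-464)) + B(17) = (-2433 - 1*(-464)) + 0 = (-2433 + 464) + 0 = -1969 + 0 = -1969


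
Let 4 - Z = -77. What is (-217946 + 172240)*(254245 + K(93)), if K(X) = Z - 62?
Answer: -11621390384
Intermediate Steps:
Z = 81 (Z = 4 - 1*(-77) = 4 + 77 = 81)
K(X) = 19 (K(X) = 81 - 62 = 19)
(-217946 + 172240)*(254245 + K(93)) = (-217946 + 172240)*(254245 + 19) = -45706*254264 = -11621390384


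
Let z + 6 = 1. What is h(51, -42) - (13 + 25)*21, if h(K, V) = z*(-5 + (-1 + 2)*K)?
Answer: -1028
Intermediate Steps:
z = -5 (z = -6 + 1 = -5)
h(K, V) = 25 - 5*K (h(K, V) = -5*(-5 + (-1 + 2)*K) = -5*(-5 + 1*K) = -5*(-5 + K) = 25 - 5*K)
h(51, -42) - (13 + 25)*21 = (25 - 5*51) - (13 + 25)*21 = (25 - 255) - 38*21 = -230 - 1*798 = -230 - 798 = -1028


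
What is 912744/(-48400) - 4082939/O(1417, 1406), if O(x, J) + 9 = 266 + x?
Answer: -6223193158/2531925 ≈ -2457.9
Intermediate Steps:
O(x, J) = 257 + x (O(x, J) = -9 + (266 + x) = 257 + x)
912744/(-48400) - 4082939/O(1417, 1406) = 912744/(-48400) - 4082939/(257 + 1417) = 912744*(-1/48400) - 4082939/1674 = -114093/6050 - 4082939*1/1674 = -114093/6050 - 4082939/1674 = -6223193158/2531925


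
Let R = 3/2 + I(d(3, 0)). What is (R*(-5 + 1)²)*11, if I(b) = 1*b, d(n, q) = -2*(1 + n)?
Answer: -1144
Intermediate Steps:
d(n, q) = -2 - 2*n
I(b) = b
R = -13/2 (R = 3/2 + (-2 - 2*3) = 3*(½) + (-2 - 6) = 3/2 - 8 = -13/2 ≈ -6.5000)
(R*(-5 + 1)²)*11 = -13*(-5 + 1)²/2*11 = -13/2*(-4)²*11 = -13/2*16*11 = -104*11 = -1144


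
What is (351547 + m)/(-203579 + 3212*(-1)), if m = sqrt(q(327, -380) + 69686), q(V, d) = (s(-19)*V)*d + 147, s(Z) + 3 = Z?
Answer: -351547/206791 - sqrt(2803553)/206791 ≈ -1.7081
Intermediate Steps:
s(Z) = -3 + Z
q(V, d) = 147 - 22*V*d (q(V, d) = ((-3 - 19)*V)*d + 147 = (-22*V)*d + 147 = -22*V*d + 147 = 147 - 22*V*d)
m = sqrt(2803553) (m = sqrt((147 - 22*327*(-380)) + 69686) = sqrt((147 + 2733720) + 69686) = sqrt(2733867 + 69686) = sqrt(2803553) ≈ 1674.4)
(351547 + m)/(-203579 + 3212*(-1)) = (351547 + sqrt(2803553))/(-203579 + 3212*(-1)) = (351547 + sqrt(2803553))/(-203579 - 3212) = (351547 + sqrt(2803553))/(-206791) = (351547 + sqrt(2803553))*(-1/206791) = -351547/206791 - sqrt(2803553)/206791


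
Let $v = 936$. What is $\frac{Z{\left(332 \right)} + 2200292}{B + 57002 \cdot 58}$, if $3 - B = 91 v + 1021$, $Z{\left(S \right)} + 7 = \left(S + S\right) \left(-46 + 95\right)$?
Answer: $\frac{2232821}{3219922} \approx 0.69344$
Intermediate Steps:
$Z{\left(S \right)} = -7 + 98 S$ ($Z{\left(S \right)} = -7 + \left(S + S\right) \left(-46 + 95\right) = -7 + 2 S 49 = -7 + 98 S$)
$B = -86194$ ($B = 3 - \left(91 \cdot 936 + 1021\right) = 3 - \left(85176 + 1021\right) = 3 - 86197 = -86194$)
$\frac{Z{\left(332 \right)} + 2200292}{B + 57002 \cdot 58} = \frac{\left(-7 + 98 \cdot 332\right) + 2200292}{-86194 + 57002 \cdot 58} = \frac{\left(-7 + 32536\right) + 2200292}{-86194 + 3306116} = \frac{32529 + 2200292}{3219922} = 2232821 \cdot \frac{1}{3219922} = \frac{2232821}{3219922}$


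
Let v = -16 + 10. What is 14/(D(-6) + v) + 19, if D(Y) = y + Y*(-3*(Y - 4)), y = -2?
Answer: 1779/94 ≈ 18.926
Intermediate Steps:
v = -6
D(Y) = -2 + Y*(12 - 3*Y) (D(Y) = -2 + Y*(-3*(Y - 4)) = -2 + Y*(-3*(-4 + Y)) = -2 + Y*(12 - 3*Y))
14/(D(-6) + v) + 19 = 14/((-2 - 3*(-6)² + 12*(-6)) - 6) + 19 = 14/((-2 - 3*36 - 72) - 6) + 19 = 14/((-2 - 108 - 72) - 6) + 19 = 14/(-182 - 6) + 19 = 14/(-188) + 19 = -1/188*14 + 19 = -7/94 + 19 = 1779/94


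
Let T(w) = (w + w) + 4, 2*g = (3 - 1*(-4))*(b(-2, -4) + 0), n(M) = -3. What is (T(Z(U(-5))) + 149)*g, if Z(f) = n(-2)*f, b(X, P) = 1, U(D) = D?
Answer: 1281/2 ≈ 640.50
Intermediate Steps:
g = 7/2 (g = ((3 - 1*(-4))*(1 + 0))/2 = ((3 + 4)*1)/2 = (7*1)/2 = (½)*7 = 7/2 ≈ 3.5000)
Z(f) = -3*f
T(w) = 4 + 2*w (T(w) = 2*w + 4 = 4 + 2*w)
(T(Z(U(-5))) + 149)*g = ((4 + 2*(-3*(-5))) + 149)*(7/2) = ((4 + 2*15) + 149)*(7/2) = ((4 + 30) + 149)*(7/2) = (34 + 149)*(7/2) = 183*(7/2) = 1281/2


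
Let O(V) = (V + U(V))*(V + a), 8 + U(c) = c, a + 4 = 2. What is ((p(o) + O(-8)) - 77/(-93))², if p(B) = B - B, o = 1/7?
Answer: 501625609/8649 ≈ 57998.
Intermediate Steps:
a = -2 (a = -4 + 2 = -2)
U(c) = -8 + c
o = ⅐ ≈ 0.14286
p(B) = 0
O(V) = (-8 + 2*V)*(-2 + V) (O(V) = (V + (-8 + V))*(V - 2) = (-8 + 2*V)*(-2 + V))
((p(o) + O(-8)) - 77/(-93))² = ((0 + (16 - 12*(-8) + 2*(-8)²)) - 77/(-93))² = ((0 + (16 + 96 + 2*64)) - 77*(-1/93))² = ((0 + (16 + 96 + 128)) + 77/93)² = ((0 + 240) + 77/93)² = (240 + 77/93)² = (22397/93)² = 501625609/8649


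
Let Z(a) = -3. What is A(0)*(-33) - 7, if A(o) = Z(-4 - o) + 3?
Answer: -7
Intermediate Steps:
A(o) = 0 (A(o) = -3 + 3 = 0)
A(0)*(-33) - 7 = 0*(-33) - 7 = 0 - 7 = -7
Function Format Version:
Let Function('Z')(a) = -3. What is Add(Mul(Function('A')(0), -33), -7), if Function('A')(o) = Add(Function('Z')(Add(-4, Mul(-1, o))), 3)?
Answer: -7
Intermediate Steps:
Function('A')(o) = 0 (Function('A')(o) = Add(-3, 3) = 0)
Add(Mul(Function('A')(0), -33), -7) = Add(Mul(0, -33), -7) = Add(0, -7) = -7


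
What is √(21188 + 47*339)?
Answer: √37121 ≈ 192.67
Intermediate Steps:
√(21188 + 47*339) = √(21188 + 15933) = √37121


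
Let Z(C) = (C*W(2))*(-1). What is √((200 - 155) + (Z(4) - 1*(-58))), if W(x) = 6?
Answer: √79 ≈ 8.8882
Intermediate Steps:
Z(C) = -6*C (Z(C) = (C*6)*(-1) = (6*C)*(-1) = -6*C)
√((200 - 155) + (Z(4) - 1*(-58))) = √((200 - 155) + (-6*4 - 1*(-58))) = √(45 + (-24 + 58)) = √(45 + 34) = √79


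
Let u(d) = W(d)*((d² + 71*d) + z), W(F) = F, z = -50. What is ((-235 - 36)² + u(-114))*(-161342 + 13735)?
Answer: 70805159009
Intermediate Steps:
u(d) = d*(-50 + d² + 71*d) (u(d) = d*((d² + 71*d) - 50) = d*(-50 + d² + 71*d))
((-235 - 36)² + u(-114))*(-161342 + 13735) = ((-235 - 36)² - 114*(-50 + (-114)² + 71*(-114)))*(-161342 + 13735) = ((-271)² - 114*(-50 + 12996 - 8094))*(-147607) = (73441 - 114*4852)*(-147607) = (73441 - 553128)*(-147607) = -479687*(-147607) = 70805159009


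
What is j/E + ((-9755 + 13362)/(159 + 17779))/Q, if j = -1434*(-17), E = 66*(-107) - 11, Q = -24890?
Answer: -10884237430271/3157930547860 ≈ -3.4466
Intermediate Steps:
E = -7073 (E = -7062 - 11 = -7073)
j = 24378
j/E + ((-9755 + 13362)/(159 + 17779))/Q = 24378/(-7073) + ((-9755 + 13362)/(159 + 17779))/(-24890) = 24378*(-1/7073) + (3607/17938)*(-1/24890) = -24378/7073 + (3607*(1/17938))*(-1/24890) = -24378/7073 + (3607/17938)*(-1/24890) = -24378/7073 - 3607/446476820 = -10884237430271/3157930547860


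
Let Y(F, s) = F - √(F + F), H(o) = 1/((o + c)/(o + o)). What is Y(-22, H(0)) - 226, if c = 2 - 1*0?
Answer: -248 - 2*I*√11 ≈ -248.0 - 6.6332*I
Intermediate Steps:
c = 2 (c = 2 + 0 = 2)
H(o) = 2*o/(2 + o) (H(o) = 1/((o + 2)/(o + o)) = 1/((2 + o)/((2*o))) = 1/((2 + o)*(1/(2*o))) = 1/((2 + o)/(2*o)) = 2*o/(2 + o))
Y(F, s) = F - √2*√F (Y(F, s) = F - √(2*F) = F - √2*√F)
Y(-22, H(0)) - 226 = (-22 - √2*√(-22)) - 226 = (-22 - √2*I*√22) - 226 = (-22 - 2*I*√11) - 226 = -248 - 2*I*√11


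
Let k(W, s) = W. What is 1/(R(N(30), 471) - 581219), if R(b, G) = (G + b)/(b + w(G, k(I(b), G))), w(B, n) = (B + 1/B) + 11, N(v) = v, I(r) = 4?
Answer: -241153/140162469536 ≈ -1.7205e-6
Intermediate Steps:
w(B, n) = 11 + B + 1/B
R(b, G) = (G + b)/(11 + G + b + 1/G) (R(b, G) = (G + b)/(b + (11 + G + 1/G)) = (G + b)/(11 + G + b + 1/G))
1/(R(N(30), 471) - 581219) = 1/(471*(471 + 30)/(1 + 471*30 + 471*(11 + 471)) - 581219) = 1/(471*501/(1 + 14130 + 471*482) - 581219) = 1/(471*501/(1 + 14130 + 227022) - 581219) = 1/(471*501/241153 - 581219) = 1/(471*(1/241153)*501 - 581219) = 1/(235971/241153 - 581219) = 1/(-140162469536/241153) = -241153/140162469536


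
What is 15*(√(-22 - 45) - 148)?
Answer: -2220 + 15*I*√67 ≈ -2220.0 + 122.78*I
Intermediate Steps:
15*(√(-22 - 45) - 148) = 15*(√(-67) - 148) = 15*(I*√67 - 148) = 15*(-148 + I*√67) = -2220 + 15*I*√67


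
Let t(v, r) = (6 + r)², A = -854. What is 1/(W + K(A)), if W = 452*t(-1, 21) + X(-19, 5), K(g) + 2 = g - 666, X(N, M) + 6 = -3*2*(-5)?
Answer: 1/328010 ≈ 3.0487e-6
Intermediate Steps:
X(N, M) = 24 (X(N, M) = -6 - 3*2*(-5) = -6 - 6*(-5) = -6 + 30 = 24)
K(g) = -668 + g (K(g) = -2 + (g - 666) = -2 + (-666 + g) = -668 + g)
W = 329532 (W = 452*(6 + 21)² + 24 = 452*27² + 24 = 452*729 + 24 = 329508 + 24 = 329532)
1/(W + K(A)) = 1/(329532 + (-668 - 854)) = 1/(329532 - 1522) = 1/328010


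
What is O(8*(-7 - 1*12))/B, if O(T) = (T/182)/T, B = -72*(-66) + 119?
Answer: 1/886522 ≈ 1.1280e-6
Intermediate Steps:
B = 4871 (B = 4752 + 119 = 4871)
O(T) = 1/182 (O(T) = (T*(1/182))/T = (T/182)/T = 1/182)
O(8*(-7 - 1*12))/B = (1/182)/4871 = (1/182)*(1/4871) = 1/886522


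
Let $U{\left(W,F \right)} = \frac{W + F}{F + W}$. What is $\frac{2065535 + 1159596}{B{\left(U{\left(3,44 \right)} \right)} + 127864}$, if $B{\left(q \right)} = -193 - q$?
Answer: $\frac{3225131}{127670} \approx 25.261$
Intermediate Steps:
$U{\left(W,F \right)} = 1$ ($U{\left(W,F \right)} = \frac{F + W}{F + W} = 1$)
$\frac{2065535 + 1159596}{B{\left(U{\left(3,44 \right)} \right)} + 127864} = \frac{2065535 + 1159596}{\left(-193 - 1\right) + 127864} = \frac{3225131}{\left(-193 - 1\right) + 127864} = \frac{3225131}{-194 + 127864} = \frac{3225131}{127670}$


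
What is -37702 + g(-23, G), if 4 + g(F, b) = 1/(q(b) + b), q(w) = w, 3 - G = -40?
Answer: -3242715/86 ≈ -37706.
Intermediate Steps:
G = 43 (G = 3 - 1*(-40) = 3 + 40 = 43)
g(F, b) = -4 + 1/(2*b) (g(F, b) = -4 + 1/(b + b) = -4 + 1/(2*b))
-37702 + g(-23, G) = -37702 + (-4 + (½)/43) = -37702 + (-4 + (½)*(1/43)) = -37702 + (-4 + 1/86) = -37702 - 343/86 = -3242715/86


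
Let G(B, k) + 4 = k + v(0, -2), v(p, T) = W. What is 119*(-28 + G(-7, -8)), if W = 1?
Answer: -4641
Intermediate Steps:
v(p, T) = 1
G(B, k) = -3 + k (G(B, k) = -4 + (k + 1) = -4 + (1 + k) = -3 + k)
119*(-28 + G(-7, -8)) = 119*(-28 + (-3 - 8)) = 119*(-28 - 11) = 119*(-39) = -4641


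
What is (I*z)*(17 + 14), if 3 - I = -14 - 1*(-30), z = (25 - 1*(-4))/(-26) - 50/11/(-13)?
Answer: 6789/22 ≈ 308.59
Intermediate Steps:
z = -219/286 (z = (25 + 4)*(-1/26) - 50*1/11*(-1/13) = 29*(-1/26) - 50/11*(-1/13) = -29/26 + 50/143 = -219/286 ≈ -0.76573)
I = -13 (I = 3 - (-14 - 1*(-30)) = 3 - (-14 + 30) = 3 - 1*16 = 3 - 16 = -13)
(I*z)*(17 + 14) = (-13*(-219/286))*(17 + 14) = (219/22)*31 = 6789/22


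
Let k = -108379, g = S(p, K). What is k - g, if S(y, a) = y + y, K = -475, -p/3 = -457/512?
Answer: -27746395/256 ≈ -1.0838e+5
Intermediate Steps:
p = 1371/512 (p = -(-1371)/512 = -3*(-457/512) = 1371/512 ≈ 2.6777)
S(y, a) = 2*y
g = 1371/256 (g = 2*(1371/512) = 1371/256 ≈ 5.3555)
k - g = -108379 - 1*1371/256 = -108379 - 1371/256 = -27746395/256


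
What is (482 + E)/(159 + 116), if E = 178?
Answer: 12/5 ≈ 2.4000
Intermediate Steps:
(482 + E)/(159 + 116) = (482 + 178)/(159 + 116) = 660/275 = 660*(1/275) = 12/5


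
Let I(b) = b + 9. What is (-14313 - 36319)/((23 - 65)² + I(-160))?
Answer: -50632/1613 ≈ -31.390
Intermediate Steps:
I(b) = 9 + b
(-14313 - 36319)/((23 - 65)² + I(-160)) = (-14313 - 36319)/((23 - 65)² + (9 - 160)) = -50632/((-42)² - 151) = -50632/(1764 - 151) = -50632/1613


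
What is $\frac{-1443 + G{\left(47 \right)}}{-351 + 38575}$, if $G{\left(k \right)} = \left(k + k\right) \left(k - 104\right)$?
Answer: $- \frac{6801}{38224} \approx -0.17792$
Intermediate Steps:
$G{\left(k \right)} = 2 k \left(-104 + k\right)$
$\frac{-1443 + G{\left(47 \right)}}{-351 + 38575} = \frac{-1443 + 2 \cdot 47 \left(-104 + 47\right)}{-351 + 38575} = \frac{-1443 + 2 \cdot 47 \left(-57\right)}{38224} = \left(-1443 - 5358\right) \frac{1}{38224} = \left(-6801\right) \frac{1}{38224} = - \frac{6801}{38224}$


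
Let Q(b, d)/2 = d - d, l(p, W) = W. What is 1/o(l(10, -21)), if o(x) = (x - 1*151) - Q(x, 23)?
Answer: -1/172 ≈ -0.0058140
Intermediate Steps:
Q(b, d) = 0 (Q(b, d) = 2*(d - d) = 2*0 = 0)
o(x) = -151 + x (o(x) = (x - 1*151) - 1*0 = (x - 151) + 0 = (-151 + x) + 0 = -151 + x)
1/o(l(10, -21)) = 1/(-151 - 21) = 1/(-172) = -1/172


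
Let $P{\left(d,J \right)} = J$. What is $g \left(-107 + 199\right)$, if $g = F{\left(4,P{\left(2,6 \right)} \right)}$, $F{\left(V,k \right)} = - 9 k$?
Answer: $-4968$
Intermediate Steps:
$g = -54$ ($g = \left(-9\right) 6 = -54$)
$g \left(-107 + 199\right) = - 54 \left(-107 + 199\right) = \left(-54\right) 92 = -4968$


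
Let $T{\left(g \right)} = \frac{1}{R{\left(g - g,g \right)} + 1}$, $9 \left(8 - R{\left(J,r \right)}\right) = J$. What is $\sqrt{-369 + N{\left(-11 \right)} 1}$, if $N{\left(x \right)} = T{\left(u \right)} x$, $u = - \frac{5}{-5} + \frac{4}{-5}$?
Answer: $\frac{14 i \sqrt{17}}{3} \approx 19.241 i$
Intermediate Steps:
$R{\left(J,r \right)} = 8 - \frac{J}{9}$
$u = \frac{1}{5}$ ($u = \left(-5\right) \left(- \frac{1}{5}\right) + 4 \left(- \frac{1}{5}\right) = 1 - \frac{4}{5} = \frac{1}{5} \approx 0.2$)
$T{\left(g \right)} = \frac{1}{9}$ ($T{\left(g \right)} = \frac{1}{\left(8 - \frac{g - g}{9}\right) + 1} = \frac{1}{\left(8 - 0\right) + 1} = \frac{1}{\left(8 + 0\right) + 1} = \frac{1}{8 + 1} = \frac{1}{9}$)
$N{\left(x \right)} = \frac{x}{9}$
$\sqrt{-369 + N{\left(-11 \right)} 1} = \sqrt{-369 + \frac{1}{9} \left(-11\right) 1} = \sqrt{-369 - \frac{11}{9}} = \sqrt{- \frac{3332}{9}} = \frac{14 i \sqrt{17}}{3}$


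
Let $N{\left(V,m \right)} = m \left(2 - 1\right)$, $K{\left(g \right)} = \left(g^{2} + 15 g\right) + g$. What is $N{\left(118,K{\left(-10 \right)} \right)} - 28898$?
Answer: $-28958$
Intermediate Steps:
$K{\left(g \right)} = g^{2} + 16 g$
$N{\left(V,m \right)} = m$ ($N{\left(V,m \right)} = m 1 = m$)
$N{\left(118,K{\left(-10 \right)} \right)} - 28898 = - 10 \left(16 - 10\right) - 28898 = \left(-10\right) 6 - 28898 = -60 - 28898 = -28958$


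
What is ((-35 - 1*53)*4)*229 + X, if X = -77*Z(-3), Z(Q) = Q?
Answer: -80377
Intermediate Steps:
X = 231 (X = -77*(-3) = 231)
((-35 - 1*53)*4)*229 + X = ((-35 - 1*53)*4)*229 + 231 = ((-35 - 53)*4)*229 + 231 = -88*4*229 + 231 = -352*229 + 231 = -80608 + 231 = -80377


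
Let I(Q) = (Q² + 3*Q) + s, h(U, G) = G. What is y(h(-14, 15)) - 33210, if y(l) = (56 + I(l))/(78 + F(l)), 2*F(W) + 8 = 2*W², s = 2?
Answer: -9929462/299 ≈ -33209.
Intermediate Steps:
F(W) = -4 + W² (F(W) = -4 + (2*W²)/2 = -4 + W²)
I(Q) = 2 + Q² + 3*Q (I(Q) = (Q² + 3*Q) + 2 = 2 + Q² + 3*Q)
y(l) = (58 + l² + 3*l)/(74 + l²) (y(l) = (56 + (2 + l² + 3*l))/(78 + (-4 + l²)) = (58 + l² + 3*l)/(74 + l²))
y(h(-14, 15)) - 33210 = (58 + 15² + 3*15)/(74 + 15²) - 33210 = (58 + 225 + 45)/(74 + 225) - 33210 = 328/299 - 33210 = -9929462/299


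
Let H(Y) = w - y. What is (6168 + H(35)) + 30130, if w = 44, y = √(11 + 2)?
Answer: 36342 - √13 ≈ 36338.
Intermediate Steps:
y = √13 ≈ 3.6056
H(Y) = 44 - √13
(6168 + H(35)) + 30130 = (6168 + (44 - √13)) + 30130 = (6212 - √13) + 30130 = 36342 - √13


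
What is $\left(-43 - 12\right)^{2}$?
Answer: $3025$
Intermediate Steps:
$\left(-43 - 12\right)^{2} = \left(-55\right)^{2} = 3025$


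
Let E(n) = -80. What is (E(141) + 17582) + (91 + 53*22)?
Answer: 18759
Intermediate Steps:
(E(141) + 17582) + (91 + 53*22) = (-80 + 17582) + (91 + 53*22) = 17502 + (91 + 1166) = 17502 + 1257 = 18759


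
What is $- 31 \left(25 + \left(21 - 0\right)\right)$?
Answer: $-1426$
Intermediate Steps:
$- 31 \left(25 + \left(21 - 0\right)\right) = - 31 \left(25 + \left(21 + 0\right)\right) = - 31 \left(25 + 21\right) = \left(-31\right) 46 = -1426$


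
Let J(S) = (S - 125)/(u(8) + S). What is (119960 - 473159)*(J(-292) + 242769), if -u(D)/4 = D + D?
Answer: -30525640703019/356 ≈ -8.5746e+10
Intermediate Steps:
u(D) = -8*D (u(D) = -4*(D + D) = -8*D)
J(S) = (-125 + S)/(-64 + S) (J(S) = (S - 125)/(-8*8 + S) = (-125 + S)/(-64 + S))
(119960 - 473159)*(J(-292) + 242769) = (119960 - 473159)*((-125 - 292)/(-64 - 292) + 242769) = -353199*(-417/(-356) + 242769) = -353199*(-1/356*(-417) + 242769) = -353199*(417/356 + 242769) = -353199*86426181/356 = -30525640703019/356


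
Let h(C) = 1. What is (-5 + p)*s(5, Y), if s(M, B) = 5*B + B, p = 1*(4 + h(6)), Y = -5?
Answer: 0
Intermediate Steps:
p = 5 (p = 1*(4 + 1) = 1*5 = 5)
s(M, B) = 6*B
(-5 + p)*s(5, Y) = (-5 + 5)*(6*(-5)) = 0*(-30) = 0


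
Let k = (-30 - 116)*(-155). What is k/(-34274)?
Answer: -11315/17137 ≈ -0.66027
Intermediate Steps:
k = 22630 (k = -146*(-155) = 22630)
k/(-34274) = 22630/(-34274) = 22630*(-1/34274) = -11315/17137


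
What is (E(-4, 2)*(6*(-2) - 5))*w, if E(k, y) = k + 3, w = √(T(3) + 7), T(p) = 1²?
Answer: 34*√2 ≈ 48.083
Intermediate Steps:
T(p) = 1
w = 2*√2 (w = √(1 + 7) = √8 = 2*√2 ≈ 2.8284)
E(k, y) = 3 + k
(E(-4, 2)*(6*(-2) - 5))*w = ((3 - 4)*(6*(-2) - 5))*(2*√2) = (-(-12 - 5))*(2*√2) = (-1*(-17))*(2*√2) = 17*(2*√2) = 34*√2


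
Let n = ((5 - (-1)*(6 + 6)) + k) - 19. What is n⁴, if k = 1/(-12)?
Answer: 390625/20736 ≈ 18.838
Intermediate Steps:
k = -1/12 ≈ -0.083333
n = -25/12 (n = ((5 - (-1)*(6 + 6)) - 1/12) - 19 = ((5 - (-1)*12) - 1/12) - 19 = ((5 - 1*(-12)) - 1/12) - 19 = ((5 + 12) - 1/12) - 19 = (17 - 1/12) - 19 = 203/12 - 19 = -25/12 ≈ -2.0833)
n⁴ = (-25/12)⁴ = 390625/20736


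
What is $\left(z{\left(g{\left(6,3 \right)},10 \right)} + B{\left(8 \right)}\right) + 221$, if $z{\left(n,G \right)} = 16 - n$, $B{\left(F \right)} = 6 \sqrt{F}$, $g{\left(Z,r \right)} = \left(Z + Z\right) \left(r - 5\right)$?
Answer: $261 + 12 \sqrt{2} \approx 277.97$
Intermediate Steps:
$g{\left(Z,r \right)} = 2 Z \left(-5 + r\right)$
$\left(z{\left(g{\left(6,3 \right)},10 \right)} + B{\left(8 \right)}\right) + 221 = \left(\left(16 - 2 \cdot 6 \left(-5 + 3\right)\right) + 6 \sqrt{8}\right) + 221 = \left(\left(16 - 2 \cdot 6 \left(-2\right)\right) + 6 \cdot 2 \sqrt{2}\right) + 221 = \left(\left(16 - -24\right) + 12 \sqrt{2}\right) + 221 = \left(\left(16 + 24\right) + 12 \sqrt{2}\right) + 221 = \left(40 + 12 \sqrt{2}\right) + 221 = 261 + 12 \sqrt{2}$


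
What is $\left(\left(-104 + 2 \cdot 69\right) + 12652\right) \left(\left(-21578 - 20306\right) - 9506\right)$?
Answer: $-651933540$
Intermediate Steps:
$\left(\left(-104 + 2 \cdot 69\right) + 12652\right) \left(\left(-21578 - 20306\right) - 9506\right) = \left(\left(-104 + 138\right) + 12652\right) \left(\left(-21578 - 20306\right) - 9506\right) = \left(34 + 12652\right) \left(-41884 - 9506\right) = 12686 \left(-51390\right) = -651933540$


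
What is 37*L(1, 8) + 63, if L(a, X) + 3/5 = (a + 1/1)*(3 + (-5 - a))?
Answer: -906/5 ≈ -181.20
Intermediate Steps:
L(a, X) = -⅗ + (1 + a)*(-2 - a) (L(a, X) = -⅗ + (a + 1/1)*(3 + (-5 - a)) = -⅗ + (a + 1)*(-2 - a) = -⅗ + (1 + a)*(-2 - a))
37*L(1, 8) + 63 = 37*(-13/5 - 1*1² - 3*1) + 63 = 37*(-13/5 - 1*1 - 3) + 63 = 37*(-13/5 - 1 - 3) + 63 = 37*(-33/5) + 63 = -1221/5 + 63 = -906/5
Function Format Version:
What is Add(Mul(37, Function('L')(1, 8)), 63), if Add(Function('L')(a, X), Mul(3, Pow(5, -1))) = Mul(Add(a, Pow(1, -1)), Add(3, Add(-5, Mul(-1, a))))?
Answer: Rational(-906, 5) ≈ -181.20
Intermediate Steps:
Function('L')(a, X) = Add(Rational(-3, 5), Mul(Add(1, a), Add(-2, Mul(-1, a)))) (Function('L')(a, X) = Add(Rational(-3, 5), Mul(Add(a, Pow(1, -1)), Add(3, Add(-5, Mul(-1, a))))) = Add(Rational(-3, 5), Mul(Add(a, 1), Add(-2, Mul(-1, a)))) = Add(Rational(-3, 5), Mul(Add(1, a), Add(-2, Mul(-1, a)))))
Add(Mul(37, Function('L')(1, 8)), 63) = Add(Mul(37, Add(Rational(-13, 5), Mul(-1, Pow(1, 2)), Mul(-3, 1))), 63) = Add(Mul(37, Add(Rational(-13, 5), Mul(-1, 1), -3)), 63) = Add(Mul(37, Add(Rational(-13, 5), -1, -3)), 63) = Add(Mul(37, Rational(-33, 5)), 63) = Add(Rational(-1221, 5), 63) = Rational(-906, 5)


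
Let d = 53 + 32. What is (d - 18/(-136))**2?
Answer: 33512521/4624 ≈ 7247.5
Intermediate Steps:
d = 85
(d - 18/(-136))**2 = (85 - 18/(-136))**2 = (85 - 18*(-1/136))**2 = (85 + 9/68)**2 = (5789/68)**2 = 33512521/4624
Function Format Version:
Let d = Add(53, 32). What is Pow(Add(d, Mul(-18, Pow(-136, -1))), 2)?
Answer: Rational(33512521, 4624) ≈ 7247.5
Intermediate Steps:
d = 85
Pow(Add(d, Mul(-18, Pow(-136, -1))), 2) = Pow(Add(85, Mul(-18, Pow(-136, -1))), 2) = Pow(Add(85, Mul(-18, Rational(-1, 136))), 2) = Pow(Add(85, Rational(9, 68)), 2) = Pow(Rational(5789, 68), 2) = Rational(33512521, 4624)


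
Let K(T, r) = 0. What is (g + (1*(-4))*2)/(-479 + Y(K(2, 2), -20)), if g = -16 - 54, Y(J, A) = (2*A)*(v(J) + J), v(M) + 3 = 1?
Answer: 26/133 ≈ 0.19549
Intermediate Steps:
v(M) = -2 (v(M) = -3 + 1 = -2)
Y(J, A) = 2*A*(-2 + J) (Y(J, A) = (2*A)*(-2 + J) = 2*A*(-2 + J))
g = -70
(g + (1*(-4))*2)/(-479 + Y(K(2, 2), -20)) = (-70 + (1*(-4))*2)/(-479 + 2*(-20)*(-2 + 0)) = (-70 - 4*2)/(-479 + 2*(-20)*(-2)) = (-70 - 8)/(-479 + 80) = -78/(-399) = -78*(-1/399) = 26/133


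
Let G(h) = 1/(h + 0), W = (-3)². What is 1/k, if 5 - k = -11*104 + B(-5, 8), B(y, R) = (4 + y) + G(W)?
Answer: 9/10349 ≈ 0.00086965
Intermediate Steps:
W = 9
G(h) = 1/h
B(y, R) = 37/9 + y (B(y, R) = (4 + y) + 1/9 = (4 + y) + ⅑ = 37/9 + y)
k = 10349/9 (k = 5 - (-11*104 + (37/9 - 5)) = 5 - (-1144 - 8/9) = 5 - 1*(-10304/9) = 5 + 10304/9 = 10349/9 ≈ 1149.9)
1/k = 1/(10349/9) = 9/10349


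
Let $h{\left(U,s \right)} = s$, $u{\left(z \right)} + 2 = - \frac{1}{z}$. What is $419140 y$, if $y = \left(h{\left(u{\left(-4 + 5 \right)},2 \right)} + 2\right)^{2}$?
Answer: $6706240$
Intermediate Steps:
$u{\left(z \right)} = -2 - \frac{1}{z}$
$y = 16$ ($y = \left(2 + 2\right)^{2} = 4^{2} = 16$)
$419140 y = 419140 \cdot 16 = 6706240$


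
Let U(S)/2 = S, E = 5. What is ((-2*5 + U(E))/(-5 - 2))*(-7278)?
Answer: 0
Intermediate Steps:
U(S) = 2*S
((-2*5 + U(E))/(-5 - 2))*(-7278) = ((-2*5 + 2*5)/(-5 - 2))*(-7278) = ((-10 + 10)/(-7))*(-7278) = (0*(-⅐))*(-7278) = 0*(-7278) = 0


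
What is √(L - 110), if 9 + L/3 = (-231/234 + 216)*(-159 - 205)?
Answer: I*√234931 ≈ 484.7*I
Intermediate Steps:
L = -234821 (L = -27 + 3*((-231/234 + 216)*(-159 - 205)) = -27 + 3*((-231*1/234 + 216)*(-364)) = -27 + 3*((-77/78 + 216)*(-364)) = -27 + 3*((16771/78)*(-364)) = -27 + 3*(-234794/3) = -27 - 234794 = -234821)
√(L - 110) = √(-234821 - 110) = √(-234931) = I*√234931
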